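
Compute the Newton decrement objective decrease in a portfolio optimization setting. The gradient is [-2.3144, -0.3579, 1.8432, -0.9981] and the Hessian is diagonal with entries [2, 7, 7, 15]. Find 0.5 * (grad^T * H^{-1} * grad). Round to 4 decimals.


Step 1: H is diagonal, so H^(-1) * g = [-1.1572, -0.0511, 0.2633, -0.0665].
Step 2: g^T H^(-1) g = sum_i g_i^2 / H_ii
  = (-2.3144)^2/2 + (-0.3579)^2/7 + (1.8432)^2/7 + (-0.9981)^2/15
  = 2.6782 + 0.0183 + 0.4853 + 0.0664 = 3.2483
Step 3: Objective decrease = 0.5 * g^T H^(-1) g = 1.6241


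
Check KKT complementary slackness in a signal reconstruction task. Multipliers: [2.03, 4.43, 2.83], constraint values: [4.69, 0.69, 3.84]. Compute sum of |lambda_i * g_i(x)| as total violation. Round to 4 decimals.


KKT complementary slackness check:
lambda_1 * g_1 = 2.03 * 4.69 = 9.5207
lambda_2 * g_2 = 4.43 * 0.69 = 3.0567
lambda_3 * g_3 = 2.83 * 3.84 = 10.8672
Total violation = 9.5207 + 3.0567 + 10.8672 = 23.4446


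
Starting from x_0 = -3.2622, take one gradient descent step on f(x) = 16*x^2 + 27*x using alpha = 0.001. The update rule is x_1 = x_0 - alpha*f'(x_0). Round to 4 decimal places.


We compute the gradient at x_0 and apply the update.
f'(x) = 32*x + 27
f'(-3.2622) = 32*-3.2622 + 27 = -77.3904
x_1 = -3.2622 - 0.001*-77.3904 = -3.1848


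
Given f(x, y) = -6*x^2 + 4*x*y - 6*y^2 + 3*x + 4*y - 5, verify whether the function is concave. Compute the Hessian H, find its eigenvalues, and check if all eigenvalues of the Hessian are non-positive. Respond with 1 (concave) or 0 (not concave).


The Hessian of f(x,y) = -6*x^2 + 4*x*y - 6*y^2 + 3*x + 4*y - 5 is:
H = [[-12, 4], [4, -12]]
Trace = -12 - 12 = -24
Determinant = -12*-12 - (4)^2 = 128
Discriminant = (-24)^2 - 4*128 = 64.0
Eigenvalues: lambda_1 = -16.0, lambda_2 = -8.0
The function is concave.

1


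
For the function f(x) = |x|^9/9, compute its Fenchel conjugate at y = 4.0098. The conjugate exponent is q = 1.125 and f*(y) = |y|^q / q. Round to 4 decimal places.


The conjugate exponent q satisfies 1/p + 1/q = 1.
p = 9, so q = 9/(9 - 1) = 1.125
|y|^q = 4.0098^1.125 = 4.7699
f*(4.0098) = 4.7699 / 1.125 = 4.2399


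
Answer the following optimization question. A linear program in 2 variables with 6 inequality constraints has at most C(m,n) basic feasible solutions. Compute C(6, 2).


Each vertex corresponds to some choice of n active constraints out of m, so the number of vertices is at most C(m, n) = m! / (n!(m-n)!).
m = 6, n = 2
Numerator: 6 * 5
Denominator: 2! = 2
C(6, 2) = 15


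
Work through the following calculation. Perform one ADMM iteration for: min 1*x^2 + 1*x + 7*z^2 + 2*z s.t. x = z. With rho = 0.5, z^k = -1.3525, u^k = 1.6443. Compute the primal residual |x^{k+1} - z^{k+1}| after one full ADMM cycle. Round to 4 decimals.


ADMM iteration with rho = 0.5, z^k = -1.3525, u^k = 1.6443
Step 1: x-update.
Minimize 1*x^2 + 1*x + (0.5/2)*(x + 1.3525 + 1.6443)^2
FOC: (2*1 + 0.5)*x = -1 + 0.5*(-1.3525 - 1.6443)
x^{k+1} = -0.9994
Step 2: z-update.
Minimize 7*z^2 + 2*z + (0.5/2)*(-0.9994 - z + 1.6443)^2
FOC: (2*7 + 0.5)*z = -2 + 0.5*(-0.9994 + 1.6443)
z^{k+1} = -0.1157
Step 3: u-update.
u^{k+1} = 1.6443 - 0.9994 + 0.1157 = 0.7606
Step 4: Primal residual = |-0.9994 + 0.1157| = 0.8837


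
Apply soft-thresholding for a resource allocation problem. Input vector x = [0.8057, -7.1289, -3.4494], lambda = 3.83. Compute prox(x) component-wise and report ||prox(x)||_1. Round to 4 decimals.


Soft-thresholding with lambda = 3.83:
prox(0.8057) = sign(0.8057)*max(|0.8057| - 3.83, 0) = 0.0
prox(-7.1289) = sign(-7.1289)*max(|-7.1289| - 3.83, 0) = -3.2989
prox(-3.4494) = sign(-3.4494)*max(|-3.4494| - 3.83, 0) = 0.0
prox(x) = [0.0, -3.2989, 0.0]
||prox(x)||_1 = 0.0 + 3.2989 + 0.0 = 3.2989


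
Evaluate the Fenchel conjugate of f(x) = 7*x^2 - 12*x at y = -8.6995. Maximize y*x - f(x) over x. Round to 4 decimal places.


f*(y) = sup_x {y*x - a*x^2 - b*x} = sup_x {(y-b)*x - a*x^2}
FOC: (y - b) - 2a*x = 0 => x* = (y - b)/(2a)
x* = (-8.6995 + 12)/(2*7) = 0.2358
f*(-8.6995) = (y-b)^2/(4a) = (-8.6995 + 12)^2/(4*7)
= 10.8933/28 = 0.389


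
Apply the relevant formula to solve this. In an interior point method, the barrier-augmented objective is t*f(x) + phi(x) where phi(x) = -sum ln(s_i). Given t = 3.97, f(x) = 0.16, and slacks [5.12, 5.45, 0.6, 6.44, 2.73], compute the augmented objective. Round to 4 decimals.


Step 1: Compute log-barrier.
ln values: [1.6332, 1.6956, -0.5108, 1.8625, 1.0043]
phi = -(1.6332 + 1.6956 - 0.5108 + 1.8625 + 1.0043) = -5.6848
Step 2: Compute augmented objective.
t*f(x) = 3.97*0.16 = 0.6352
Total = 0.6352 - 5.6848 = -5.0496


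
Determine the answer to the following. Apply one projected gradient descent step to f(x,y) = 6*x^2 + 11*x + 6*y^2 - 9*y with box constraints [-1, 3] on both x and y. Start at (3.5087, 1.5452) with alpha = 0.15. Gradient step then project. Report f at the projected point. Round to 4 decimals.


Step 1: Compute gradient at (3.5087, 1.5452).
grad_x = 2*6*3.5087 + 11 = 53.1044
grad_y = 2*6*1.5452 - 9 = 9.5424
Step 2: Gradient step.
x_raw = 3.5087 - 0.15*53.1044 = -4.457
y_raw = 1.5452 - 0.15*9.5424 = 0.1138
Step 3: Project onto [-1, 3].
x_proj = clip(-4.457) = -1.0
y_proj = clip(0.1138) = 0.1138
Step 4: Evaluate f.
f(-1.0, 0.1138) = -5.9468


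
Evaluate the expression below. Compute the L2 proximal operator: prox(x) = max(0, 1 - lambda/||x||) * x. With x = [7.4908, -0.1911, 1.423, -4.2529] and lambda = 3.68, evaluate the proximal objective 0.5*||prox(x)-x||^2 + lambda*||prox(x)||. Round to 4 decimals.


Step 1: Compute ||x||.
||x|| = 8.7327
Step 2: Compute scaling factor.
scale = max(0, 1 - 3.68/8.7327) = 0.5786
Step 3: prox(x) = [4.3342, -0.1106, 0.8233, -2.4607]
||prox(x)|| = 5.0527
Step 4: Proximal objective.
0.5*||prox-x||^2 = 6.7712
lambda*||prox|| = 18.5939
Total = 25.3653


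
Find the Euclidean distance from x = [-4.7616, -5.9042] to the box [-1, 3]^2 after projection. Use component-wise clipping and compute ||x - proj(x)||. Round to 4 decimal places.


Project each component onto [-1, 3].
clip(-4.7616) = -1.0, clip(-5.9042) = -1.0
Projection = [-1.0, -1.0]
Squared diffs: [14.1496, 24.0512]
Distance = sqrt(38.2008) = 6.1807


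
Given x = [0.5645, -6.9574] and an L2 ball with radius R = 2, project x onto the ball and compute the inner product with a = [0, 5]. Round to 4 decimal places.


Step 1: Compute ||x|| (intermediates to 6 decimals).
||x|| = sqrt(0.5645^2 + (-6.9574)^2) = 6.980263
Step 2: Project.
Since ||x|| > R, scale = R/||x|| = 2/6.980263 = 0.286522, proj(x) = scale * x
proj(x) = [0.161742, -1.993448]
Step 3: Dot product.
a^T * proj(x) = 0*0.161742 + 5*(-1.993448) = -9.9672


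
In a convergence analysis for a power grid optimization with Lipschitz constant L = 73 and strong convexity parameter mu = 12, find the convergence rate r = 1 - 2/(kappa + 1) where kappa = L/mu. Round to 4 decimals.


Step 1: Compute the condition number.
kappa = L/mu = 73/12 = 6.0833
Step 2: Compute the convergence rate.
r = 1 - 2/(kappa + 1) = 1 - 2*mu/(L + mu) = (L - mu)/(L + mu) = 61/85 = 0.7176


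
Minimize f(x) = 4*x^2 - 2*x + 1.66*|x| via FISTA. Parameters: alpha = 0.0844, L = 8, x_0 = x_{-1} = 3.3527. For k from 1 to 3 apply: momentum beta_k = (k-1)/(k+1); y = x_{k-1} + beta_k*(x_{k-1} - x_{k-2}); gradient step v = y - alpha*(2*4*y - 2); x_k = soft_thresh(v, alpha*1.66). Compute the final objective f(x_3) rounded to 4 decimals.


FISTA on f(x) = 4*x^2 - 2*x + 1.66*|x|
L = 8, alpha = 0.0844
Iteration 1: beta = 0.0, y = 3.3527 + 0.0*(3.3527 - 3.3527) = 3.3527
  grad(y) = 24.8216, v = y - alpha*grad = 1.2578
  prox(v) = soft_thresh(1.2578, 0.1401) = 1.1177
Iteration 2: beta = 0.3333, y = 1.1177 + 0.3333*(1.1177 - 3.3527) = 0.3726
  grad(y) = 0.9811, v = y - alpha*grad = 0.2898
  prox(v) = soft_thresh(0.2898, 0.1401) = 0.1497
Iteration 3: beta = 0.5, y = 0.1497 + 0.5*(0.1497 - 1.1177) = -0.3342
  grad(y) = -4.6739, v = y - alpha*grad = 0.0602
  prox(v) = soft_thresh(0.0602, 0.1401) = 0.0
f(x_3) = 4*0.0^2 - 2*0.0 + 1.66*|0.0| = 0.0


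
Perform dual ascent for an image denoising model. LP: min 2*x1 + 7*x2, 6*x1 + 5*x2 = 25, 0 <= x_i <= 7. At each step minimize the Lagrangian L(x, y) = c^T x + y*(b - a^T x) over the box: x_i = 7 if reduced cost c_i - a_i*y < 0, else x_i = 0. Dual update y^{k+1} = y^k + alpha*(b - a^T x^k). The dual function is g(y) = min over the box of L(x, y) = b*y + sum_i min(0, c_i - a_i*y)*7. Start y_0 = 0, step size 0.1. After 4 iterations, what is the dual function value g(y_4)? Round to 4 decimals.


Dual ascent for LP: min 2*x1 + 7*x2, 6*x1 + 5*x2 = 25, 0 <= x_i <= 7
Step 1: y^k = 0.0, reduced costs: (2.0, 7.0)
  x^k = (0.0, 0.0), subgradient = b - a^T x = 25.0
  y^{k+1} = 0.0 + 0.1*25.0 = 2.5
Step 2: y^k = 2.5, reduced costs: (-13.0, -5.5)
  x^k = (7.0, 7.0), subgradient = b - a^T x = -52.0
  y^{k+1} = 2.5 + 0.1*-52.0 = -2.7
Step 3: y^k = -2.7, reduced costs: (18.2, 20.5)
  x^k = (0.0, 0.0), subgradient = b - a^T x = 25.0
  y^{k+1} = -2.7 + 0.1*25.0 = -0.2
Step 4: y^k = -0.2, reduced costs: (3.2, 8.0)
  x^k = (0.0, 0.0), subgradient = b - a^T x = 25.0
  y^{k+1} = -0.2 + 0.1*25.0 = 2.3
Dual objective at y_4 = 2.3: reduced costs (-11.8, -4.5), box minimizer x = (7.0, 7.0)
g(y_4) = b*y + (c1 - a1*y)*x1 + (c2 - a2*y)*x2 = 25*2.3 + (-11.8)*7.0 + (-4.5)*7.0 = 57.5 - 82.6 - 31.5 = -56.6


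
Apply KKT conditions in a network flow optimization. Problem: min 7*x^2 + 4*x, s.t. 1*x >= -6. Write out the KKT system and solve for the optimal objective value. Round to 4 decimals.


Step 1: Try lambda = 0 (constraint inactive).
Stationarity: 2*7*x + 4 = 0
x* = -4/(2*7) = -2/7 = -0.2857 (rounded; the exact value -2/7 is used below)
Check constraint: 1*-0.2857 = -0.2857 >= -6 -- satisfied.
Step 2: Compute optimal value.
f(x*) = 7*(-2/7)^2 + 4*(-2/7) = -0.5714


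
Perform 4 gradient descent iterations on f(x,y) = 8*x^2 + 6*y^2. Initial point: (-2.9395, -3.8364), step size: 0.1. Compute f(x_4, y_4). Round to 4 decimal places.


Gradient descent on f(x,y) = 8*x^2 + 6*y^2.
Starting point: (-2.9395, -3.8364), alpha = 0.1
Step 1: grad_x = 2*8*-2.9395 = -47.032, grad_y = 2*6*-3.8364 = -46.0368
  x_1 = -2.9395 - 0.1*-47.032 = 1.7637
  y_1 = -3.8364 - 0.1*-46.0368 = 0.7673
Step 2: grad_x = 2*8*1.7637 = 28.2192, grad_y = 2*6*0.7673 = 9.2074
  x_2 = 1.7637 - 0.1*28.2192 = -1.0582
  y_2 = 0.7673 - 0.1*9.2074 = -0.1535
Step 3: grad_x = 2*8*-1.0582 = -16.9315, grad_y = 2*6*-0.1535 = -1.8415
  x_3 = -1.0582 - 0.1*-16.9315 = 0.6349
  y_3 = -0.1535 - 0.1*-1.8415 = 0.0307
Step 4: grad_x = 2*8*0.6349 = 10.1589, grad_y = 2*6*0.0307 = 0.3683
  x_4 = 0.6349 - 0.1*10.1589 = -0.381
  y_4 = 0.0307 - 0.1*0.3683 = -0.0061
f(-0.381, -0.0061) = 8*(-0.381)^2 + 6*(-0.0061)^2 = 1.1613


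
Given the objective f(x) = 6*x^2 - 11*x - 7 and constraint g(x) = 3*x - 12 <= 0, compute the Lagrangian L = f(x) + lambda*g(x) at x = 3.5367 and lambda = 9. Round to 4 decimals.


Step 1: Evaluate f(x).
f(3.5367) = 6*3.5367^2 - 11*3.5367 - 7 = 29.1458
Step 2: Evaluate g(x).
g(3.5367) = 3*3.5367 - 12 = -1.3899
Step 3: Compute Lagrangian.
L = 29.1458 + 9*-1.3899 = 16.6367


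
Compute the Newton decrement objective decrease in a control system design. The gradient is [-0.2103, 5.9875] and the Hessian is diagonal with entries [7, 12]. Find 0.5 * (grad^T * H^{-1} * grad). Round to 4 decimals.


Step 1: H is diagonal, so H^(-1) * g = [-0.03, 0.499].
Step 2: g^T H^(-1) g = sum_i g_i^2 / H_ii
  = (-0.2103)^2/7 + (5.9875)^2/12
  = 0.0063 + 2.9875 = 2.9938
Step 3: Objective decrease = 0.5 * g^T H^(-1) g = 1.4969


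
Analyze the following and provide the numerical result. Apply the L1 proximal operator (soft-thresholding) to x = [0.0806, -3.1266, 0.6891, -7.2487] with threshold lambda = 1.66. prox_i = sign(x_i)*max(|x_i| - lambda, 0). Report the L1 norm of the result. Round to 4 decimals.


Soft-thresholding with lambda = 1.66:
prox(0.0806) = sign(0.0806)*max(|0.0806| - 1.66, 0) = 0.0
prox(-3.1266) = sign(-3.1266)*max(|-3.1266| - 1.66, 0) = -1.4666
prox(0.6891) = sign(0.6891)*max(|0.6891| - 1.66, 0) = 0.0
prox(-7.2487) = sign(-7.2487)*max(|-7.2487| - 1.66, 0) = -5.5887
prox(x) = [0.0, -1.4666, 0.0, -5.5887]
||prox(x)||_1 = 0.0 + 1.4666 + 0.0 + 5.5887 = 7.0553


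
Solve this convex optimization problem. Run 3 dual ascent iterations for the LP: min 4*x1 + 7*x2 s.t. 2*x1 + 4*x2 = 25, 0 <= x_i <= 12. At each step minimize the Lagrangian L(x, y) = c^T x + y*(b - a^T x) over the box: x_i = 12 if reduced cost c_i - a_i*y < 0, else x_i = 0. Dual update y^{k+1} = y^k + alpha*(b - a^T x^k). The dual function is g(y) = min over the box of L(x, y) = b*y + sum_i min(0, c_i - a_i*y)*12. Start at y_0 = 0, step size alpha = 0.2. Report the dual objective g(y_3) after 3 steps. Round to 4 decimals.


Dual ascent for LP: min 4*x1 + 7*x2, 2*x1 + 4*x2 = 25, 0 <= x_i <= 12
Step 1: y^k = 0.0, reduced costs: (4.0, 7.0)
  x^k = (0.0, 0.0), subgradient = b - a^T x = 25.0
  y^{k+1} = 0.0 + 0.2*25.0 = 5.0
Step 2: y^k = 5.0, reduced costs: (-6.0, -13.0)
  x^k = (12.0, 12.0), subgradient = b - a^T x = -47.0
  y^{k+1} = 5.0 + 0.2*-47.0 = -4.4
Step 3: y^k = -4.4, reduced costs: (12.8, 24.6)
  x^k = (0.0, 0.0), subgradient = b - a^T x = 25.0
  y^{k+1} = -4.4 + 0.2*25.0 = 0.6
Dual objective at y_3 = 0.6: reduced costs (2.8, 4.6), box minimizer x = (0.0, 0.0)
g(y_3) = b*y + (c1 - a1*y)*x1 + (c2 - a2*y)*x2 = 25*0.6 + 2.8*0.0 + 4.6*0.0 = 15.0 + 0.0 + 0.0 = 15.0


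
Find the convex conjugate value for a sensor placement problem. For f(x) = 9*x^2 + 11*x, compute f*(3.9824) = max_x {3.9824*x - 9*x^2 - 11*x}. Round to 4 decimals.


f*(y) = sup_x {y*x - a*x^2 - b*x} = sup_x {(y-b)*x - a*x^2}
FOC: (y - b) - 2a*x = 0 => x* = (y - b)/(2a)
x* = (3.9824 - 11)/(2*9) = -0.3899
f*(3.9824) = (y-b)^2/(4a) = (3.9824 - 11)^2/(4*9)
= 49.2467/36 = 1.368


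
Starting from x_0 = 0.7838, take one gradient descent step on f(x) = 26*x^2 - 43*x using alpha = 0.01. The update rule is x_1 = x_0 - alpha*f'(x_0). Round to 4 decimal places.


We compute the gradient at x_0 and apply the update.
f'(x) = 52*x - 43
f'(0.7838) = 52*0.7838 - 43 = -2.2424
x_1 = 0.7838 - 0.01*-2.2424 = 0.8062


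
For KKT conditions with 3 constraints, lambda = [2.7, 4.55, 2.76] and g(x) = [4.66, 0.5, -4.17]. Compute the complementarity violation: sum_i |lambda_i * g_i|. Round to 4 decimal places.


KKT complementary slackness check:
lambda_1 * g_1 = 2.7 * 4.66 = 12.582
lambda_2 * g_2 = 4.55 * 0.5 = 2.275
lambda_3 * g_3 = 2.76 * -4.17 = -11.5092
Total violation = 12.582 + 2.275 + 11.5092 = 26.3662


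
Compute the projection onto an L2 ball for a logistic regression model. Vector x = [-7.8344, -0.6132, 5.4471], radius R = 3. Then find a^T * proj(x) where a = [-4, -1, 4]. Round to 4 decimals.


Step 1: Compute ||x|| (intermediates to 6 decimals).
||x|| = sqrt((-7.8344)^2 + (-0.6132)^2 + 5.4471^2) = 9.561628
Step 2: Project.
Since ||x|| > R, scale = R/||x|| = 3/9.561628 = 0.313754, proj(x) = scale * x
proj(x) = [-2.458074, -0.192394, 1.709049]
Step 3: Dot product.
a^T * proj(x) = -4*(-2.458074) - 1*(-0.192394) + 4*1.709049 = 16.8609


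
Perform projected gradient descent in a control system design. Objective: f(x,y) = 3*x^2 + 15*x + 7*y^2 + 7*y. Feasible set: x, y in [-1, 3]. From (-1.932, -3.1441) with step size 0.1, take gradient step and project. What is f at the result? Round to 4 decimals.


Step 1: Compute gradient at (-1.932, -3.1441).
grad_x = 2*3*-1.932 + 15 = 3.408
grad_y = 2*7*-3.1441 + 7 = -37.0174
Step 2: Gradient step.
x_raw = -1.932 - 0.1*3.408 = -2.2728
y_raw = -3.1441 - 0.1*-37.0174 = 0.5576
Step 3: Project onto [-1, 3].
x_proj = clip(-2.2728) = -1.0
y_proj = clip(0.5576) = 0.5576
Step 4: Evaluate f.
f(-1.0, 0.5576) = -5.9198


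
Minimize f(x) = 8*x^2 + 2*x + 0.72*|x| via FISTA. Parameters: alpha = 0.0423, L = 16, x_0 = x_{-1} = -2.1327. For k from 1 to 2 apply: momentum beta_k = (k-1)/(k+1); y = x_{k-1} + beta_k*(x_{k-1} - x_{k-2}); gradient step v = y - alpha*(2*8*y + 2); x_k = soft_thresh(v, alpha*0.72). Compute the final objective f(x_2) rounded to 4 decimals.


FISTA on f(x) = 8*x^2 + 2*x + 0.72*|x|
L = 16, alpha = 0.0423
Iteration 1: beta = 0.0, y = -2.1327 + 0.0*(-2.1327 + 2.1327) = -2.1327
  grad(y) = -32.1232, v = y - alpha*grad = -0.7739
  prox(v) = soft_thresh(-0.7739, 0.0305) = -0.7434
Iteration 2: beta = 0.3333, y = -0.7434 + 0.3333*(-0.7434 + 2.1327) = -0.2803
  grad(y) = -2.4855, v = y - alpha*grad = -0.1752
  prox(v) = soft_thresh(-0.1752, 0.0305) = -0.1448
f(x_2) = 8*(-0.1448)^2 + 2*(-0.1448) + 0.72*|-0.1448| = -0.0177


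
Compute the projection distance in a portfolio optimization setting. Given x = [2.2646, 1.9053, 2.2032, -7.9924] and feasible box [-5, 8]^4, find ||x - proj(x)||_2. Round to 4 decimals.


Project each component onto [-5, 8].
clip(2.2646) = 2.2646, clip(1.9053) = 1.9053, clip(2.2032) = 2.2032, clip(-7.9924) = -5.0
Projection = [2.2646, 1.9053, 2.2032, -5.0]
Squared diffs: [0.0, 0.0, 0.0, 8.9545]
Distance = sqrt(8.9545) = 2.9924


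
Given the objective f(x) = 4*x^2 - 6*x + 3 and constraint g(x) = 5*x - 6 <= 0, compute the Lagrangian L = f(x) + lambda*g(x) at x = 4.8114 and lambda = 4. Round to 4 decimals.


Step 1: Evaluate f(x).
f(4.8114) = 4*4.8114^2 - 6*4.8114 + 3 = 66.7299
Step 2: Evaluate g(x).
g(4.8114) = 5*4.8114 - 6 = 18.057
Step 3: Compute Lagrangian.
L = 66.7299 + 4*18.057 = 138.9579


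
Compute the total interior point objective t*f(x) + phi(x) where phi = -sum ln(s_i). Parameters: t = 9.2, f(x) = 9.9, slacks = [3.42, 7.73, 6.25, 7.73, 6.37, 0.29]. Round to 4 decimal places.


Step 1: Compute log-barrier.
ln values: [1.2296, 2.0451, 1.8326, 2.0451, 1.8516, -1.2379]
phi = -(1.2296 + 2.0451 + 1.8326 + 2.0451 + 1.8516 - 1.2379) = -7.7662
Step 2: Compute augmented objective.
t*f(x) = 9.2*9.9 = 91.08
Total = 91.08 - 7.7662 = 83.3138


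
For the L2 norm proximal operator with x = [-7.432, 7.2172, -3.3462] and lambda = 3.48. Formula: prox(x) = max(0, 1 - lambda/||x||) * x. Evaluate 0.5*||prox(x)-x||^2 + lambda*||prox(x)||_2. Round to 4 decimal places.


Step 1: Compute ||x||.
||x|| = 10.8867
Step 2: Compute scaling factor.
scale = max(0, 1 - 3.48/10.8867) = 0.6803
Step 3: prox(x) = [-5.0563, 4.9102, -2.2766]
||prox(x)|| = 7.4067
Step 4: Proximal objective.
0.5*||prox-x||^2 = 6.0552
lambda*||prox|| = 25.7753
Total = 31.8304


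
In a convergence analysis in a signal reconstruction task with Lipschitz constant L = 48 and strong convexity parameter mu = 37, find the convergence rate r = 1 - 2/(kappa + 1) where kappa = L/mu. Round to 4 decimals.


Step 1: Compute the condition number.
kappa = L/mu = 48/37 = 1.2973
Step 2: Compute the convergence rate.
r = 1 - 2/(kappa + 1) = 1 - 2*mu/(L + mu) = (L - mu)/(L + mu) = 11/85 = 0.1294


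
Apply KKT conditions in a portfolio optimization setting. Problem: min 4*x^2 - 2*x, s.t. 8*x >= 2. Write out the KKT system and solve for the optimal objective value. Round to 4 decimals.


Step 1: Try lambda = 0 (constraint inactive).
Stationarity: 2*4*x - 2 = 0
x* = 2/(2*4) = 0.25
Check constraint: 8*0.25 = 2.0 >= 2 -- satisfied.
Step 2: Compute optimal value.
f(x*) = 4*0.25^2 - 2*0.25 = -0.25


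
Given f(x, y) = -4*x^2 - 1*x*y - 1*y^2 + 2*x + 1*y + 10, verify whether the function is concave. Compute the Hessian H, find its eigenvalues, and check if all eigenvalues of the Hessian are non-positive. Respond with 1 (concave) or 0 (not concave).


The Hessian of f(x,y) = -4*x^2 - 1*x*y - 1*y^2 + 2*x + 1*y + 10 is:
H = [[-8, -1], [-1, -2]]
Trace = -8 - 2 = -10
Determinant = -8*-2 - (-1)^2 = 15
Discriminant = (-10)^2 - 4*15 = 40.0
Eigenvalues: lambda_1 = -8.1623, lambda_2 = -1.8377
The function is concave.

1


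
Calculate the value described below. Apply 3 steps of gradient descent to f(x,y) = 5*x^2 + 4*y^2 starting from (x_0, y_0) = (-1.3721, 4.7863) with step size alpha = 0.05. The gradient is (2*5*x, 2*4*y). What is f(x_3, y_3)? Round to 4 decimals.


Gradient descent on f(x,y) = 5*x^2 + 4*y^2.
Starting point: (-1.3721, 4.7863), alpha = 0.05
Step 1: grad_x = 2*5*-1.3721 = -13.721, grad_y = 2*4*4.7863 = 38.2904
  x_1 = -1.3721 - 0.05*-13.721 = -0.6861
  y_1 = 4.7863 - 0.05*38.2904 = 2.8718
Step 2: grad_x = 2*5*-0.6861 = -6.8605, grad_y = 2*4*2.8718 = 22.9742
  x_2 = -0.6861 - 0.05*-6.8605 = -0.343
  y_2 = 2.8718 - 0.05*22.9742 = 1.7231
Step 3: grad_x = 2*5*-0.343 = -3.4303, grad_y = 2*4*1.7231 = 13.7845
  x_3 = -0.343 - 0.05*-3.4303 = -0.1715
  y_3 = 1.7231 - 0.05*13.7845 = 1.0338
f(-0.1715, 1.0338) = 5*(-0.1715)^2 + 4*1.0338^2 = 4.4224


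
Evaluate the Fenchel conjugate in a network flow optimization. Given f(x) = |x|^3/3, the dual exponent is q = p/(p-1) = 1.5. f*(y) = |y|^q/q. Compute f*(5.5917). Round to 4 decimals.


The conjugate exponent q satisfies 1/p + 1/q = 1.
p = 3, so q = 3/(3 - 1) = 1.5
|y|^q = 5.5917^1.5 = 13.2226
f*(5.5917) = 13.2226 / 1.5 = 8.815


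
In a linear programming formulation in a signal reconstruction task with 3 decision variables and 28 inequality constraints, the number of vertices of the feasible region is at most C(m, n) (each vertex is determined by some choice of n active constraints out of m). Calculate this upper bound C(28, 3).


Each vertex corresponds to some choice of n active constraints out of m, so the number of vertices is at most C(m, n) = m! / (n!(m-n)!).
m = 28, n = 3
Numerator: 28 * 27 * 26
Denominator: 3! = 6
C(28, 3) = 3276


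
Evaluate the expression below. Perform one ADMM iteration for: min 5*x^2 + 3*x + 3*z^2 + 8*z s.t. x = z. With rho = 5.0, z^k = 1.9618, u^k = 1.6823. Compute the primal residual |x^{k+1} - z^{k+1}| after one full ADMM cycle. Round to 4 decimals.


ADMM iteration with rho = 5.0, z^k = 1.9618, u^k = 1.6823
Step 1: x-update.
Minimize 5*x^2 + 3*x + (5.0/2)*(x - 1.9618 + 1.6823)^2
FOC: (2*5 + 5.0)*x = -3 + 5.0*(1.9618 - 1.6823)
x^{k+1} = -0.1068
Step 2: z-update.
Minimize 3*z^2 + 8*z + (5.0/2)*(-0.1068 - z + 1.6823)^2
FOC: (2*3 + 5.0)*z = -8 + 5.0*(-0.1068 + 1.6823)
z^{k+1} = -0.0112
Step 3: u-update.
u^{k+1} = 1.6823 - 0.1068 + 0.0112 = 1.5866
Step 4: Primal residual = |-0.1068 + 0.0112| = 0.0957


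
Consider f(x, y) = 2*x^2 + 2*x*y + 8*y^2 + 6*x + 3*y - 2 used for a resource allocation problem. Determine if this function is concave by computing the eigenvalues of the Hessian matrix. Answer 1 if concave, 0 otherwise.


The Hessian of f(x,y) = 2*x^2 + 2*x*y + 8*y^2 + 6*x + 3*y - 2 is:
H = [[4, 2], [2, 16]]
Trace = 4 + 16 = 20
Determinant = 4*16 - (2)^2 = 60
Discriminant = (20)^2 - 4*60 = 160.0
Eigenvalues: lambda_1 = 3.6754, lambda_2 = 16.3246
The function is not concave.

0


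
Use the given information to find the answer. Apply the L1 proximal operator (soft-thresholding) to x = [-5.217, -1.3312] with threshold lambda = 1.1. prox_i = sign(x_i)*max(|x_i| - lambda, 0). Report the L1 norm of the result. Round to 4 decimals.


Soft-thresholding with lambda = 1.1:
prox(-5.217) = sign(-5.217)*max(|-5.217| - 1.1, 0) = -4.117
prox(-1.3312) = sign(-1.3312)*max(|-1.3312| - 1.1, 0) = -0.2312
prox(x) = [-4.117, -0.2312]
||prox(x)||_1 = 4.117 + 0.2312 = 4.3482


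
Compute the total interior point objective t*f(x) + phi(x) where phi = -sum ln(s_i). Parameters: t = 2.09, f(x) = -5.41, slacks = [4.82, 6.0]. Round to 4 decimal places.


Step 1: Compute log-barrier.
ln values: [1.5728, 1.7918]
phi = -(1.5728 + 1.7918) = -3.3645
Step 2: Compute augmented objective.
t*f(x) = 2.09*-5.41 = -11.3069
Total = -11.3069 - 3.3645 = -14.6714


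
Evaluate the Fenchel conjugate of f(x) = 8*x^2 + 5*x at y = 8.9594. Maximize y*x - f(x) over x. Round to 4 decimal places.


f*(y) = sup_x {y*x - a*x^2 - b*x} = sup_x {(y-b)*x - a*x^2}
FOC: (y - b) - 2a*x = 0 => x* = (y - b)/(2a)
x* = (8.9594 - 5)/(2*8) = 0.2475
f*(8.9594) = (y-b)^2/(4a) = (8.9594 - 5)^2/(4*8)
= 15.6768/32 = 0.4899


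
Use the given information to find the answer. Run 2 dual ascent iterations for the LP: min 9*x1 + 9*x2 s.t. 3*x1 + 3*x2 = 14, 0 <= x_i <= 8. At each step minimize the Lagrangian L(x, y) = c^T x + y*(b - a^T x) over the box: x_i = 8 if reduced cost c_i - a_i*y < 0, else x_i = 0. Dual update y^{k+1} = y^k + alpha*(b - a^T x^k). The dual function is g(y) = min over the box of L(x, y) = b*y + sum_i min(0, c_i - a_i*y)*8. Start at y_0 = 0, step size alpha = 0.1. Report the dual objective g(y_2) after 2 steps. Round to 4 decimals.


Dual ascent for LP: min 9*x1 + 9*x2, 3*x1 + 3*x2 = 14, 0 <= x_i <= 8
Step 1: y^k = 0.0, reduced costs: (9.0, 9.0)
  x^k = (0.0, 0.0), subgradient = b - a^T x = 14.0
  y^{k+1} = 0.0 + 0.1*14.0 = 1.4
Step 2: y^k = 1.4, reduced costs: (4.8, 4.8)
  x^k = (0.0, 0.0), subgradient = b - a^T x = 14.0
  y^{k+1} = 1.4 + 0.1*14.0 = 2.8
Dual objective at y_2 = 2.8: reduced costs (0.6, 0.6), box minimizer x = (0.0, 0.0)
g(y_2) = b*y + (c1 - a1*y)*x1 + (c2 - a2*y)*x2 = 14*2.8 + 0.6*0.0 + 0.6*0.0 = 39.2 + 0.0 + 0.0 = 39.2


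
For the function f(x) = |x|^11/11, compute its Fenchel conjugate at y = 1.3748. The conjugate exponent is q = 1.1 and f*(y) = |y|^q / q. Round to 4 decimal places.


The conjugate exponent q satisfies 1/p + 1/q = 1.
p = 11, so q = 11/(11 - 1) = 1.1
|y|^q = 1.3748^1.1 = 1.4193
f*(1.3748) = 1.4193 / 1.1 = 1.2902


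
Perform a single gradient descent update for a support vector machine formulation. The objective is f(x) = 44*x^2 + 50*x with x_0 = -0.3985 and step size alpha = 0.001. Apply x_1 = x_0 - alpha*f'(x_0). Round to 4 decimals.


We compute the gradient at x_0 and apply the update.
f'(x) = 88*x + 50
f'(-0.3985) = 88*-0.3985 + 50 = 14.932
x_1 = -0.3985 - 0.001*14.932 = -0.4134


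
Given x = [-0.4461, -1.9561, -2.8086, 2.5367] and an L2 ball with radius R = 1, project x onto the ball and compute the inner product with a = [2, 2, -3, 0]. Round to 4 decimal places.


Step 1: Compute ||x|| (intermediates to 6 decimals).
||x|| = sqrt((-0.4461)^2 + (-1.9561)^2 + (-2.8086)^2 + 2.5367^2) = 4.283505
Step 2: Project.
Since ||x|| > R, scale = R/||x|| = 1/4.283505 = 0.233454, proj(x) = scale * x
proj(x) = [-0.104144, -0.456659, -0.655679, 0.592203]
Step 3: Dot product.
a^T * proj(x) = 2*(-0.104144) + 2*(-0.456659) - 3*(-0.655679) + 0*0.592203 = 0.8454


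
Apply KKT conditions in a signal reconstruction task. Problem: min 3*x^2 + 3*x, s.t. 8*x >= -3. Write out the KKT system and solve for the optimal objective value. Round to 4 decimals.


Step 1: Try lambda = 0 (constraint inactive).
x_unc = -3/(2*3) = -0.5
Check: 8*-0.5 = -4.0 < -3 -- violated!
Step 2: Constraint must be active: 8*x = -3
x* = -3/8 = -0.375
lambda = (2*3*(-0.375) + 3)/8 = 0.0938
Step 3: Compute optimal value.
f(x*) = 3*(-0.375)^2 + 3*(-0.375) = -0.7031


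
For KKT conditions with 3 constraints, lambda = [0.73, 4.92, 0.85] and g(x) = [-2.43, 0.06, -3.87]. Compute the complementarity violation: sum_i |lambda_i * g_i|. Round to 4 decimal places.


KKT complementary slackness check:
lambda_1 * g_1 = 0.73 * -2.43 = -1.7739
lambda_2 * g_2 = 4.92 * 0.06 = 0.2952
lambda_3 * g_3 = 0.85 * -3.87 = -3.2895
Total violation = 1.7739 + 0.2952 + 3.2895 = 5.3586


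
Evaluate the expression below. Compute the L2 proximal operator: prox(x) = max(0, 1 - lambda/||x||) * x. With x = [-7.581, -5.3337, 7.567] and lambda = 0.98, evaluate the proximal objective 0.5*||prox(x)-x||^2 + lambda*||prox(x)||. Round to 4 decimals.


Step 1: Compute ||x||.
||x|| = 11.9658
Step 2: Compute scaling factor.
scale = max(0, 1 - 0.98/11.9658) = 0.9181
Step 3: prox(x) = [-6.9601, -4.8969, 6.9473]
||prox(x)|| = 10.9858
Step 4: Proximal objective.
0.5*||prox-x||^2 = 0.4802
lambda*||prox|| = 10.7661
Total = 11.2462


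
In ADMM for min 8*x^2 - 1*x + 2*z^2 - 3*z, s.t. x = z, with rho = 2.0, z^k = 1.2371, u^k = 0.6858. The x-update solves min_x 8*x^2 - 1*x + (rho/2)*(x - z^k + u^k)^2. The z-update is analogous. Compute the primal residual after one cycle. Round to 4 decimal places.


ADMM iteration with rho = 2.0, z^k = 1.2371, u^k = 0.6858
Step 1: x-update.
Minimize 8*x^2 - 1*x + (2.0/2)*(x - 1.2371 + 0.6858)^2
FOC: (2*8 + 2.0)*x = 1 + 2.0*(1.2371 - 0.6858)
x^{k+1} = 0.1168
Step 2: z-update.
Minimize 2*z^2 - 3*z + (2.0/2)*(0.1168 - z + 0.6858)^2
FOC: (2*2 + 2.0)*z = 3 + 2.0*(0.1168 + 0.6858)
z^{k+1} = 0.7675
Step 3: u-update.
u^{k+1} = 0.6858 + 0.1168 - 0.7675 = 0.0351
Step 4: Primal residual = |0.1168 - 0.7675| = 0.6507


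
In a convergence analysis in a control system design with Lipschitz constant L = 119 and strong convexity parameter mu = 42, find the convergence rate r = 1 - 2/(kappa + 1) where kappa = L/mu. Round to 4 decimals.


Step 1: Compute the condition number.
kappa = L/mu = 119/42 = 2.8333
Step 2: Compute the convergence rate.
r = 1 - 2/(kappa + 1) = 1 - 2*mu/(L + mu) = (L - mu)/(L + mu) = 77/161 = 0.4783


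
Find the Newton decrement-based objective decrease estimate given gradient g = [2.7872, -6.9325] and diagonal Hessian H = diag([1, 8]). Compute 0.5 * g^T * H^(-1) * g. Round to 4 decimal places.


Step 1: H is diagonal, so H^(-1) * g = [2.7872, -0.8666].
Step 2: g^T H^(-1) g = sum_i g_i^2 / H_ii
  = (2.7872)^2/1 + (-6.9325)^2/8
  = 7.7685 + 6.0074 = 13.7759
Step 3: Objective decrease = 0.5 * g^T H^(-1) g = 6.888


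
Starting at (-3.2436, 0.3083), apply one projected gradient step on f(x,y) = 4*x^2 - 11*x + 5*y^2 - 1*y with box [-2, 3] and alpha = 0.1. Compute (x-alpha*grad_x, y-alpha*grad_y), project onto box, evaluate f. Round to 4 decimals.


Step 1: Compute gradient at (-3.2436, 0.3083).
grad_x = 2*4*-3.2436 - 11 = -36.9488
grad_y = 2*5*0.3083 - 1 = 2.083
Step 2: Gradient step.
x_raw = -3.2436 - 0.1*-36.9488 = 0.4513
y_raw = 0.3083 - 0.1*2.083 = 0.1
Step 3: Project onto [-2, 3].
x_proj = clip(0.4513) = 0.4513
y_proj = clip(0.1) = 0.1
Step 4: Evaluate f.
f(0.4513, 0.1) = -4.1995


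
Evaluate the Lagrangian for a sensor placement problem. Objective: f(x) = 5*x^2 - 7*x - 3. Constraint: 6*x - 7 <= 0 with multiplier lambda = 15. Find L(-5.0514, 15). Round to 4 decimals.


Step 1: Evaluate f(x).
f(-5.0514) = 5*(-5.0514)^2 - 7*(-5.0514) - 3 = 159.943
Step 2: Evaluate g(x).
g(-5.0514) = 6*-5.0514 - 7 = -37.3084
Step 3: Compute Lagrangian.
L = 159.943 + 15*-37.3084 = -399.683


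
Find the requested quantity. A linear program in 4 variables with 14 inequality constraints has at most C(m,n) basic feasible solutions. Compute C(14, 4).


Each vertex corresponds to some choice of n active constraints out of m, so the number of vertices is at most C(m, n) = m! / (n!(m-n)!).
m = 14, n = 4
Numerator: 14 * 13 * 12 * 11
Denominator: 4! = 24
C(14, 4) = 1001


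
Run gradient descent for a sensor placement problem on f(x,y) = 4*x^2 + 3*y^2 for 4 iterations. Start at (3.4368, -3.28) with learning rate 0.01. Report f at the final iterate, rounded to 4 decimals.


Gradient descent on f(x,y) = 4*x^2 + 3*y^2.
Starting point: (3.4368, -3.28), alpha = 0.01
Step 1: grad_x = 2*4*3.4368 = 27.4944, grad_y = 2*3*-3.28 = -19.68
  x_1 = 3.4368 - 0.01*27.4944 = 3.1619
  y_1 = -3.28 - 0.01*-19.68 = -3.0832
Step 2: grad_x = 2*4*3.1619 = 25.2948, grad_y = 2*3*-3.0832 = -18.4992
  x_2 = 3.1619 - 0.01*25.2948 = 2.9089
  y_2 = -3.0832 - 0.01*-18.4992 = -2.8982
Step 3: grad_x = 2*4*2.9089 = 23.2713, grad_y = 2*3*-2.8982 = -17.3892
  x_3 = 2.9089 - 0.01*23.2713 = 2.6762
  y_3 = -2.8982 - 0.01*-17.3892 = -2.7243
Step 4: grad_x = 2*4*2.6762 = 21.4096, grad_y = 2*3*-2.7243 = -16.3459
  x_4 = 2.6762 - 0.01*21.4096 = 2.4621
  y_4 = -2.7243 - 0.01*-16.3459 = -2.5609
f(2.4621, -2.5609) = 4*2.4621^2 + 3*(-2.5609)^2 = 43.9217


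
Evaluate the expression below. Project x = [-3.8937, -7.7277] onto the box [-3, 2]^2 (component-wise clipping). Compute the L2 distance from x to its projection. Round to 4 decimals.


Project each component onto [-3, 2].
clip(-3.8937) = -3.0, clip(-7.7277) = -3.0
Projection = [-3.0, -3.0]
Squared diffs: [0.7987, 22.3511]
Distance = sqrt(23.1498) = 4.8114


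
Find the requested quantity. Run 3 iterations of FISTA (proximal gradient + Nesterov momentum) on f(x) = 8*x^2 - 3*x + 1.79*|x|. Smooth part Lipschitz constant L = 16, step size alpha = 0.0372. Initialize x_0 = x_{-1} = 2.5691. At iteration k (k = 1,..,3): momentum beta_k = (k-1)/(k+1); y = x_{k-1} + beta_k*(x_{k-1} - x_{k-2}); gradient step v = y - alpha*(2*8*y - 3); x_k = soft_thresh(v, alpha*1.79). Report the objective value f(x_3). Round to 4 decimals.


FISTA on f(x) = 8*x^2 - 3*x + 1.79*|x|
L = 16, alpha = 0.0372
Iteration 1: beta = 0.0, y = 2.5691 + 0.0*(2.5691 - 2.5691) = 2.5691
  grad(y) = 38.1056, v = y - alpha*grad = 1.1516
  prox(v) = soft_thresh(1.1516, 0.0666) = 1.085
Iteration 2: beta = 0.3333, y = 1.085 + 0.3333*(1.085 - 2.5691) = 0.5903
  grad(y) = 6.4445, v = y - alpha*grad = 0.3505
  prox(v) = soft_thresh(0.3505, 0.0666) = 0.284
Iteration 3: beta = 0.5, y = 0.284 + 0.5*(0.284 - 1.085) = -0.1166
  grad(y) = -4.8649, v = y - alpha*grad = 0.0644
  prox(v) = soft_thresh(0.0644, 0.0666) = 0.0
f(x_3) = 8*0.0^2 - 3*0.0 + 1.79*|0.0| = 0.0


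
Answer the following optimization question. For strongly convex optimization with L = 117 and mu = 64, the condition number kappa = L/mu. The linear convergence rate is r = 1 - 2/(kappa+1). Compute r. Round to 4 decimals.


Step 1: Compute the condition number.
kappa = L/mu = 117/64 = 1.8281
Step 2: Compute the convergence rate.
r = 1 - 2/(kappa + 1) = 1 - 2*mu/(L + mu) = (L - mu)/(L + mu) = 53/181 = 0.2928


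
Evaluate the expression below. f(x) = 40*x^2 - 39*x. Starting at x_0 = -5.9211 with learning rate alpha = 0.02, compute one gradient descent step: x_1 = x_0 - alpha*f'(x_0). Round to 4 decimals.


We compute the gradient at x_0 and apply the update.
f'(x) = 80*x - 39
f'(-5.9211) = 80*-5.9211 - 39 = -512.688
x_1 = -5.9211 - 0.02*-512.688 = 4.3327


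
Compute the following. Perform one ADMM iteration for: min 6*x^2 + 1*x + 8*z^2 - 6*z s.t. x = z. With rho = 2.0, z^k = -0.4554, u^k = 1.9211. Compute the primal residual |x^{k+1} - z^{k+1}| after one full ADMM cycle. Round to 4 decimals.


ADMM iteration with rho = 2.0, z^k = -0.4554, u^k = 1.9211
Step 1: x-update.
Minimize 6*x^2 + 1*x + (2.0/2)*(x + 0.4554 + 1.9211)^2
FOC: (2*6 + 2.0)*x = -1 + 2.0*(-0.4554 - 1.9211)
x^{k+1} = -0.4109
Step 2: z-update.
Minimize 8*z^2 - 6*z + (2.0/2)*(-0.4109 - z + 1.9211)^2
FOC: (2*8 + 2.0)*z = 6 + 2.0*(-0.4109 + 1.9211)
z^{k+1} = 0.5011
Step 3: u-update.
u^{k+1} = 1.9211 - 0.4109 - 0.5011 = 1.009
Step 4: Primal residual = |-0.4109 - 0.5011| = 0.9121


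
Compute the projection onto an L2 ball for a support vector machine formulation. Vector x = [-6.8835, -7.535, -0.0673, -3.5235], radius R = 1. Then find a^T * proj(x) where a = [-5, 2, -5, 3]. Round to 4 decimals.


Step 1: Compute ||x|| (intermediates to 6 decimals).
||x|| = sqrt((-6.8835)^2 + (-7.535)^2 + (-0.0673)^2 + (-3.5235)^2) = 10.797147
Step 2: Project.
Since ||x|| > R, scale = R/||x|| = 1/10.797147 = 0.092617, proj(x) = scale * x
proj(x) = [-0.637529, -0.697869, -0.006233, -0.326336]
Step 3: Dot product.
a^T * proj(x) = -5*(-0.637529) + 2*(-0.697869) - 5*(-0.006233) + 3*(-0.326336) = 0.8441


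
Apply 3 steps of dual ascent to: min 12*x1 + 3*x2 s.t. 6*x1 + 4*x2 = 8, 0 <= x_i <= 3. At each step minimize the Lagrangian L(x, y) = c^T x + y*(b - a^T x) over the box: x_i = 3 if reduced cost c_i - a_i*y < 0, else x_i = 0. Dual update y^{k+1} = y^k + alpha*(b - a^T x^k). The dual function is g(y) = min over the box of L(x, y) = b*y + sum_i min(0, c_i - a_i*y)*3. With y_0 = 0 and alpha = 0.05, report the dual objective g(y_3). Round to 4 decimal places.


Dual ascent for LP: min 12*x1 + 3*x2, 6*x1 + 4*x2 = 8, 0 <= x_i <= 3
Step 1: y^k = 0.0, reduced costs: (12.0, 3.0)
  x^k = (0.0, 0.0), subgradient = b - a^T x = 8.0
  y^{k+1} = 0.0 + 0.05*8.0 = 0.4
Step 2: y^k = 0.4, reduced costs: (9.6, 1.4)
  x^k = (0.0, 0.0), subgradient = b - a^T x = 8.0
  y^{k+1} = 0.4 + 0.05*8.0 = 0.8
Step 3: y^k = 0.8, reduced costs: (7.2, -0.2)
  x^k = (0.0, 3.0), subgradient = b - a^T x = -4.0
  y^{k+1} = 0.8 + 0.05*-4.0 = 0.6
Dual objective at y_3 = 0.6: reduced costs (8.4, 0.6), box minimizer x = (0.0, 0.0)
g(y_3) = b*y + (c1 - a1*y)*x1 + (c2 - a2*y)*x2 = 8*0.6 + 8.4*0.0 + 0.6*0.0 = 4.8 + 0.0 + 0.0 = 4.8


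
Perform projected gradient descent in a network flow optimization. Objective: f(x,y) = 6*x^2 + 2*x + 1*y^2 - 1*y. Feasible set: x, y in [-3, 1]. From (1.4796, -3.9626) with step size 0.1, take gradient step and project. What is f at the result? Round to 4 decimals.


Step 1: Compute gradient at (1.4796, -3.9626).
grad_x = 2*6*1.4796 + 2 = 19.7552
grad_y = 2*1*-3.9626 - 1 = -8.9252
Step 2: Gradient step.
x_raw = 1.4796 - 0.1*19.7552 = -0.4959
y_raw = -3.9626 - 0.1*-8.9252 = -3.0701
Step 3: Project onto [-3, 1].
x_proj = clip(-0.4959) = -0.4959
y_proj = clip(-3.0701) = -3.0
Step 4: Evaluate f.
f(-0.4959, -3.0) = 12.4838


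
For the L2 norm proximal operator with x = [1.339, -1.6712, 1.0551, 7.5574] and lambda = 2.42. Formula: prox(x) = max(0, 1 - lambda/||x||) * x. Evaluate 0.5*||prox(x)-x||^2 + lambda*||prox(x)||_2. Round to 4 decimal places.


Step 1: Compute ||x||.
||x|| = 7.9255
Step 2: Compute scaling factor.
scale = max(0, 1 - 2.42/7.9255) = 0.6947
Step 3: prox(x) = [0.9301, -1.1609, 0.7329, 5.2498]
||prox(x)|| = 5.5055
Step 4: Proximal objective.
0.5*||prox-x||^2 = 2.9282
lambda*||prox|| = 13.3233
Total = 16.2515


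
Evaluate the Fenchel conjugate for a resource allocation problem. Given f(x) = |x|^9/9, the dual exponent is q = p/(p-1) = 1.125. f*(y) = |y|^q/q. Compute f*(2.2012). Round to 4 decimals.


The conjugate exponent q satisfies 1/p + 1/q = 1.
p = 9, so q = 9/(9 - 1) = 1.125
|y|^q = 2.2012^1.125 = 2.4294
f*(2.2012) = 2.4294 / 1.125 = 2.1594


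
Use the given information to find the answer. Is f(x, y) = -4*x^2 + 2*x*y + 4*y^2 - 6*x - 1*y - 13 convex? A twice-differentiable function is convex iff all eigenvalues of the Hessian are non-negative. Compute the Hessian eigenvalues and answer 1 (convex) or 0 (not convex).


The Hessian of f(x,y) = -4*x^2 + 2*x*y + 4*y^2 - 6*x - 1*y - 13 is:
H = [[-8, 2], [2, 8]]
Trace = -8 + 8 = 0
Determinant = -8*8 - (2)^2 = -68
Discriminant = (0)^2 - 4*-68 = 272.0
Eigenvalues: lambda_1 = -8.2462, lambda_2 = 8.2462
The function is not convex.

0


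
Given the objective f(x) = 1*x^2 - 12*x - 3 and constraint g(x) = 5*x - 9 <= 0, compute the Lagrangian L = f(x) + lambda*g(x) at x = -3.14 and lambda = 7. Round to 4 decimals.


Step 1: Evaluate f(x).
f(-3.14) = 1*(-3.14)^2 - 12*(-3.14) - 3 = 44.5396
Step 2: Evaluate g(x).
g(-3.14) = 5*-3.14 - 9 = -24.7
Step 3: Compute Lagrangian.
L = 44.5396 + 7*-24.7 = -128.3604


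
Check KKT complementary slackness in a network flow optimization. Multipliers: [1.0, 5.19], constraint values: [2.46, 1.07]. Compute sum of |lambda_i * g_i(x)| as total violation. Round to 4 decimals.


KKT complementary slackness check:
lambda_1 * g_1 = 1.0 * 2.46 = 2.46
lambda_2 * g_2 = 5.19 * 1.07 = 5.5533
Total violation = 2.46 + 5.5533 = 8.0133


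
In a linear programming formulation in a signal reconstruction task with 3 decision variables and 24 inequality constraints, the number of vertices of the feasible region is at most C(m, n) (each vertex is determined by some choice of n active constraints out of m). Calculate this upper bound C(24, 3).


Each vertex corresponds to some choice of n active constraints out of m, so the number of vertices is at most C(m, n) = m! / (n!(m-n)!).
m = 24, n = 3
Numerator: 24 * 23 * 22
Denominator: 3! = 6
C(24, 3) = 2024


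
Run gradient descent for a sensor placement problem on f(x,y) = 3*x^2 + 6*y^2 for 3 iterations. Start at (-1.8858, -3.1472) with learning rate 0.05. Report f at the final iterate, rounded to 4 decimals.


Gradient descent on f(x,y) = 3*x^2 + 6*y^2.
Starting point: (-1.8858, -3.1472), alpha = 0.05
Step 1: grad_x = 2*3*-1.8858 = -11.3148, grad_y = 2*6*-3.1472 = -37.7664
  x_1 = -1.8858 - 0.05*-11.3148 = -1.3201
  y_1 = -3.1472 - 0.05*-37.7664 = -1.2589
Step 2: grad_x = 2*3*-1.3201 = -7.9204, grad_y = 2*6*-1.2589 = -15.1066
  x_2 = -1.3201 - 0.05*-7.9204 = -0.924
  y_2 = -1.2589 - 0.05*-15.1066 = -0.5036
Step 3: grad_x = 2*3*-0.924 = -5.5443, grad_y = 2*6*-0.5036 = -6.0426
  x_3 = -0.924 - 0.05*-5.5443 = -0.6468
  y_3 = -0.5036 - 0.05*-6.0426 = -0.2014
f(-0.6468, -0.2014) = 3*(-0.6468)^2 + 6*(-0.2014)^2 = 1.4986


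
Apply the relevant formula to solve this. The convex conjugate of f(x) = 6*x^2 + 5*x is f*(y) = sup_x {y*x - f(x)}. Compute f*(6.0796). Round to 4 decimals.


f*(y) = sup_x {y*x - a*x^2 - b*x} = sup_x {(y-b)*x - a*x^2}
FOC: (y - b) - 2a*x = 0 => x* = (y - b)/(2a)
x* = (6.0796 - 5)/(2*6) = 0.09
f*(6.0796) = (y-b)^2/(4a) = (6.0796 - 5)^2/(4*6)
= 1.1655/24 = 0.0486
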